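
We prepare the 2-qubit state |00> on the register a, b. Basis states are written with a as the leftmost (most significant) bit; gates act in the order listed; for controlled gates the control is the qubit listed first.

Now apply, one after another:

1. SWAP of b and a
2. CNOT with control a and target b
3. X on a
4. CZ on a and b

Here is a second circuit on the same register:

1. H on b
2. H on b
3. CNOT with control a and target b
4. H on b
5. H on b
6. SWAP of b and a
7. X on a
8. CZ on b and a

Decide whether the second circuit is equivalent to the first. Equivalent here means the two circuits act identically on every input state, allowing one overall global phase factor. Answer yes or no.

No: there is an input state on which the two circuits produce genuinely different outputs (not merely differing by a phase).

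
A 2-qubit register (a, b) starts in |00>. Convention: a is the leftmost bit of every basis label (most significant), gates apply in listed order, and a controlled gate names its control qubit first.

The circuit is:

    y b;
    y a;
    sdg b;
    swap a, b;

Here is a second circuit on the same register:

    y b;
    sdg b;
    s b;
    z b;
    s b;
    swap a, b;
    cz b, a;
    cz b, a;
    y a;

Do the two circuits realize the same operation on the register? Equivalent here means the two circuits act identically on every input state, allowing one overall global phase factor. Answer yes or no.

No, they are not equivalent — no single phase factor reconciles the two unitaries.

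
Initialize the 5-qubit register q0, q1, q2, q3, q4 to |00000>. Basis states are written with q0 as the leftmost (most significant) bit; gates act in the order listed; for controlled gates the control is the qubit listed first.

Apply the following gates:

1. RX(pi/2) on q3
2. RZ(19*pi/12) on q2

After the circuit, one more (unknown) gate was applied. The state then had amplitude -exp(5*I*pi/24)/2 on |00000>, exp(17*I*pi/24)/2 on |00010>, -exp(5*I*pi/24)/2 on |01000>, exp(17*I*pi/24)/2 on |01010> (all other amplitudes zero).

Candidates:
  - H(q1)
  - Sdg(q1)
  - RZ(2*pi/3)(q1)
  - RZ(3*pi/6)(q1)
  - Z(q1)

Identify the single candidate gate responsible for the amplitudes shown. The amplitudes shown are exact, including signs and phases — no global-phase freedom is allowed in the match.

The applied gate was H(q1).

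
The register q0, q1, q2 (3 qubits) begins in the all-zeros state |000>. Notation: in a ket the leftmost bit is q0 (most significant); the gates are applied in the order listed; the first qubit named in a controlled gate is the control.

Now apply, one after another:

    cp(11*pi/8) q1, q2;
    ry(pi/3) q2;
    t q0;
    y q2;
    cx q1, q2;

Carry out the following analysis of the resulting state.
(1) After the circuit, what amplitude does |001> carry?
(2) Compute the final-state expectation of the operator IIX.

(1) |001> carries amplitude sqrt(3)*I/2 in the final state.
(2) In the final state, IIX has expectation -sqrt(3)/2.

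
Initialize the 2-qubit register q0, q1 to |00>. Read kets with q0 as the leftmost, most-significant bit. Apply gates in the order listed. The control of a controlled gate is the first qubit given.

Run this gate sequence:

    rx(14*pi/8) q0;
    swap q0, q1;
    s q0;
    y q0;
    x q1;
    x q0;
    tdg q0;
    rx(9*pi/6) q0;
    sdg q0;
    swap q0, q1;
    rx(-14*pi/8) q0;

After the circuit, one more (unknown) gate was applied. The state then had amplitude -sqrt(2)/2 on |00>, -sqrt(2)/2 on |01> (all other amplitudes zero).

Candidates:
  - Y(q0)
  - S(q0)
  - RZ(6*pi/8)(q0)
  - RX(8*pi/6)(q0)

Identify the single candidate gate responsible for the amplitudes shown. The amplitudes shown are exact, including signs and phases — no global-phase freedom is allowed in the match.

The applied gate was Y(q0).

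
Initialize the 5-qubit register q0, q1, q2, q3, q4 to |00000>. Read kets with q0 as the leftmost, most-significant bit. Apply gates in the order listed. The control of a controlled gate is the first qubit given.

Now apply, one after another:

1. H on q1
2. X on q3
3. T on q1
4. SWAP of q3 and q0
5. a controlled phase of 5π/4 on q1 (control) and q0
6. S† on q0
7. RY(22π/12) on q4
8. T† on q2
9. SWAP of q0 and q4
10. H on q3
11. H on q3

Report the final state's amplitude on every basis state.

The resulting statevector has amplitude I*(1 + sqrt(3))/4 on |00001>, 1/4 + sqrt(3)/4 on |01001>, I*(1 - sqrt(3))/4 on |10001>, 1/4 - sqrt(3)/4 on |11001>, and 0 on every other basis state. Key observation: steps 10-11 multiply out to the identity, so the circuit reduces to the remaining gates.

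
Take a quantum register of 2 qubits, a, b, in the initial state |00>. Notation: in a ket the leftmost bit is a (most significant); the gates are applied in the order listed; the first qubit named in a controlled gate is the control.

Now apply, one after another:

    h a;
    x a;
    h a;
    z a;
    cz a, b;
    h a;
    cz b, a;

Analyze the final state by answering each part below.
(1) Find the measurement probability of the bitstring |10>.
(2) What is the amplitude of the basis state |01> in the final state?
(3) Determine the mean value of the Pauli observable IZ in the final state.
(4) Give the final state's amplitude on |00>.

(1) The probability of measuring |10> is 1/2. Key observation: gates 1-4 undo each other exactly, leaving only the rest of the circuit to track.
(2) The amplitude on |01> is 0.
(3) The expectation value of IZ is 1.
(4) The amplitude on |00> is sqrt(2)/2.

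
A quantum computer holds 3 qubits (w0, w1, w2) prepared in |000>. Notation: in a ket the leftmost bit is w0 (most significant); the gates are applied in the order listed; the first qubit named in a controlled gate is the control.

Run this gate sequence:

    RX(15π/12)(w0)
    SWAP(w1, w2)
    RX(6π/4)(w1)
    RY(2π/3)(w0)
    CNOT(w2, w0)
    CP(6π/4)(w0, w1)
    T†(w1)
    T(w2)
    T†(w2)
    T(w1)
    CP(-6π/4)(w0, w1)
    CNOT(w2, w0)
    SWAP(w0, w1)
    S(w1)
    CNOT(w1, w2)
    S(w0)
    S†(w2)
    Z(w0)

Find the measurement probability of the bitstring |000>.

The probability of measuring |000> is sqrt(2)/16 + 1/4. Key observation: steps 5-12 multiply out to the identity, so the circuit reduces to the remaining gates.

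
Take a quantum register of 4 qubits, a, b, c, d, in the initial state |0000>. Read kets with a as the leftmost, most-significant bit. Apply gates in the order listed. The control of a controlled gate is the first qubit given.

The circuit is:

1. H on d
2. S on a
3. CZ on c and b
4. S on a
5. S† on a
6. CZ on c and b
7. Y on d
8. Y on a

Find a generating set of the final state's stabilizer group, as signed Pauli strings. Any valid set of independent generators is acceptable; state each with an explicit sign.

The stabilizer group can be generated by -IIIX, -ZIII, +IZII, +IIZI, among other valid generating sets.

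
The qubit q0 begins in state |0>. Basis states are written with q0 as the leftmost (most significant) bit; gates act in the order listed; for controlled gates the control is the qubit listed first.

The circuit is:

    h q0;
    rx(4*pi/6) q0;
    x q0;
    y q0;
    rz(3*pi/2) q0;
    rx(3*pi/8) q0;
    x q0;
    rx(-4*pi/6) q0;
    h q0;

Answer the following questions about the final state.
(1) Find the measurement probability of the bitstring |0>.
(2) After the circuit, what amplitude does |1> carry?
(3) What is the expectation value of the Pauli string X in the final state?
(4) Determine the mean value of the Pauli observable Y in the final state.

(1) The probability of measuring |0> is 1/2.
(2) The final state's coefficient on |1> equals sqrt(3)*exp(-3*I*pi/4)*cos(3*pi/16)/4 + sqrt(3)*I*exp(3*I*pi/4)*sin(3*pi/16)/4 + sqrt(3)*I*exp(-3*I*pi/4)*sin(3*pi/16)/4 + exp(-3*I*pi/4)*sin(3*pi/16)/4 + exp(3*I*pi/4)*sin(3*pi/16)/4 - I*exp(-3*I*pi/4)*cos(3*pi/16)/4 - I*exp(3*I*pi/4)*cos(3*pi/16)/4 + sqrt(3)*exp(3*I*pi/4)*cos(3*pi/16)/4.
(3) In the final state, X has expectation sqrt(6 - 3*sqrt(2))/4 + sqrt(sqrt(2) + 2)/4.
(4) The expectation value of Y is -sqrt(2 - sqrt(2))/4 + sqrt(3*sqrt(2) + 6)/4.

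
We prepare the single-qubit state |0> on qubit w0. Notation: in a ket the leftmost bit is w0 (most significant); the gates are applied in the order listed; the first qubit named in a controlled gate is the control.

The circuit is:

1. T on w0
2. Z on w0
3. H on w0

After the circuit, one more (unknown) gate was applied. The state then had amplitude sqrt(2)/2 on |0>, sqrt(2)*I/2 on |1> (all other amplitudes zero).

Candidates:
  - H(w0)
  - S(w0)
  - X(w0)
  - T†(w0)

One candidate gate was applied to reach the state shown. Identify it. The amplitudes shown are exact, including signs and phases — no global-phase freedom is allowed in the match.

It was S(w0) that produced the state shown.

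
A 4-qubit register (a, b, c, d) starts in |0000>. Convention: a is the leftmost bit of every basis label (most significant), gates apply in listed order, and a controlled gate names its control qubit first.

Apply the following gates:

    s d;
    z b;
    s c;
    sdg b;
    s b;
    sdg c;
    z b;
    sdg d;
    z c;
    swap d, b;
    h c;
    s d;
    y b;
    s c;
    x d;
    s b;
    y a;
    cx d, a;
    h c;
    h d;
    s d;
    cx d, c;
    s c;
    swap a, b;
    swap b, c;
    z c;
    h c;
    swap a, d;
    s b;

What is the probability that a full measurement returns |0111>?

Outcome |0111> occurs with probability 1/8. Key observation: steps 1-8 multiply out to the identity, so the circuit reduces to the remaining gates.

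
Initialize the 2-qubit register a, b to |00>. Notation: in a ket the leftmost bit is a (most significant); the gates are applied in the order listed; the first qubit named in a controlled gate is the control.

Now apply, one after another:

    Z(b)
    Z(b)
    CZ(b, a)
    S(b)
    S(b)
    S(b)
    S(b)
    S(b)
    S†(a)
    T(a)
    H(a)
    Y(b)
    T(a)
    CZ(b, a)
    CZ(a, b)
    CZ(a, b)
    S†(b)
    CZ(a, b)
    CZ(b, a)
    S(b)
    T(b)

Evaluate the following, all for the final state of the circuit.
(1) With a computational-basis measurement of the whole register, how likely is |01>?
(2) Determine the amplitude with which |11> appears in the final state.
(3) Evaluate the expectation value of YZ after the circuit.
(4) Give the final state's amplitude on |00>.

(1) Outcome |01> occurs with probability 1/2. Key observation: steps 5-8 multiply out to the identity, so the circuit reduces to the remaining gates.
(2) |11> carries amplitude sqrt(2)/2 in the final state.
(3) The observable YZ averages to sqrt(2)/2.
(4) The final state's coefficient on |00> equals 0.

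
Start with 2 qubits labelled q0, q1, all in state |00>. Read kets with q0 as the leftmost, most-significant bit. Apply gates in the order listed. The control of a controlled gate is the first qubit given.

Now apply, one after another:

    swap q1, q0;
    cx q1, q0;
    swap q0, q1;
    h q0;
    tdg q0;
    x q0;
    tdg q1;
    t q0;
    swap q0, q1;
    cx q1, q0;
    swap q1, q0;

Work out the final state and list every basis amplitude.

The resulting statevector has amplitude -sqrt(2)*exp(3*I*pi/4)/2 on |00>, 0 on |01>, 0 on |10>, sqrt(2)*exp(I*pi/4)/2 on |11>.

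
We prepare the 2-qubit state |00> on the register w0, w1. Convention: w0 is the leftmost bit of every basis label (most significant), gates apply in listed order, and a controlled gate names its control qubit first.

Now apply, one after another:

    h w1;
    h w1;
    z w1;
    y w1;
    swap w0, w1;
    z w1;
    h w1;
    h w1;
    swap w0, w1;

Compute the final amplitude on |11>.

|11> carries amplitude 0 in the final state. Key observation: the block from step 1 through step 2 cancels to the identity and can be dropped.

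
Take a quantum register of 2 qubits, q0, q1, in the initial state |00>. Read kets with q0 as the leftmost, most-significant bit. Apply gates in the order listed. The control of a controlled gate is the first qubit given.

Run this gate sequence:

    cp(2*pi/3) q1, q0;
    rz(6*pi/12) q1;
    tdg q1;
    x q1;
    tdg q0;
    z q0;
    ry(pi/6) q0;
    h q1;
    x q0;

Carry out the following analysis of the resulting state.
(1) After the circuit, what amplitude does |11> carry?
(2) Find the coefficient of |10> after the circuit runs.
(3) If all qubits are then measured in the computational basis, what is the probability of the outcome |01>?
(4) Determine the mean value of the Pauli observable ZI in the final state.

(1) The amplitude on |11> is (1 + sqrt(3))*exp(3*I*pi/4)/4.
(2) The final state's coefficient on |10> equals (-sqrt(3) - 1)*exp(3*I*pi/4)/4.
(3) The probability of measuring |01> is 1/4 - sqrt(3)/8.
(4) The observable ZI averages to -sqrt(3)/2.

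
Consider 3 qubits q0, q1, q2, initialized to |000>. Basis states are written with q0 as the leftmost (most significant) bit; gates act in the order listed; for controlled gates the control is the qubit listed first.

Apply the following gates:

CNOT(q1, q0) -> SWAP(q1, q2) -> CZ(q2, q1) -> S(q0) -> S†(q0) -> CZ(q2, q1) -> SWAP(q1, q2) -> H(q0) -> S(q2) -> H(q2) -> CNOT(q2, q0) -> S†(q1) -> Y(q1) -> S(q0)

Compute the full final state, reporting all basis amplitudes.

After the circuit, the state carries amplitude 0 on |000>, 0 on |001>, I/2 on |010>, I/2 on |011>, 0 on |100>, 0 on |101>, -1/2 on |110>, -1/2 on |111>. Key observation: steps 2-7 multiply out to the identity, so the circuit reduces to the remaining gates.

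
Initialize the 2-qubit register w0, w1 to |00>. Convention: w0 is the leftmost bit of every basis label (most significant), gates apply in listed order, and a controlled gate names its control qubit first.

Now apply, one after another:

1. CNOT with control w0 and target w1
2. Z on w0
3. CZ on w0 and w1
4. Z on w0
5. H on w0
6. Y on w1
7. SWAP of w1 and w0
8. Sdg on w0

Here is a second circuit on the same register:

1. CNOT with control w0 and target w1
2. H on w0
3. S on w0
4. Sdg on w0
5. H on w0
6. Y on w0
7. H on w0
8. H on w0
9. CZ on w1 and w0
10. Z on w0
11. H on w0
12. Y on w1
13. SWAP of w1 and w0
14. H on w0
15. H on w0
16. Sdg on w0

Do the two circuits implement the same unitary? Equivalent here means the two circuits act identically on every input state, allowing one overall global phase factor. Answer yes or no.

No: there is an input state on which the two circuits produce genuinely different outputs (not merely differing by a phase).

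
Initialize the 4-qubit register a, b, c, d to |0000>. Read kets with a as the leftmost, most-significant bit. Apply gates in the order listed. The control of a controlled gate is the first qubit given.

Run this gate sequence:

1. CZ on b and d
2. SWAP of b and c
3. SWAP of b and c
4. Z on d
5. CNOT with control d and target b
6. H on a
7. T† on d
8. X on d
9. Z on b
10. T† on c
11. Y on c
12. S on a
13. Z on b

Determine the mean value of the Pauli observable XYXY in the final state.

The expectation value of XYXY is 0.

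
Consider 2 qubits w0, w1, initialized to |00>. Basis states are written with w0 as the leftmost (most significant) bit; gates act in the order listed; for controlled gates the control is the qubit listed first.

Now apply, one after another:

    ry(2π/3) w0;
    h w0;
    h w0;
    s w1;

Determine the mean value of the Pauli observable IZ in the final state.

The observable IZ averages to 1. Key observation: the block from step 2 through step 3 cancels to the identity and can be dropped.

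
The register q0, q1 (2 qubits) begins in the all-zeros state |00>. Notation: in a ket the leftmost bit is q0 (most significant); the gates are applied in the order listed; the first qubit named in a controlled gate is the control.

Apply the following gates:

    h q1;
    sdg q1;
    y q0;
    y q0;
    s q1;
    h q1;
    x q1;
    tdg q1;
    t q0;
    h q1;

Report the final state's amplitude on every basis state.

The final amplitudes are -sqrt(2)*exp(3*I*pi/4)/2 on |00>, sqrt(2)*exp(3*I*pi/4)/2 on |01>, 0 on |10>, 0 on |11>. Key observation: the block from step 1 through step 6 cancels to the identity and can be dropped.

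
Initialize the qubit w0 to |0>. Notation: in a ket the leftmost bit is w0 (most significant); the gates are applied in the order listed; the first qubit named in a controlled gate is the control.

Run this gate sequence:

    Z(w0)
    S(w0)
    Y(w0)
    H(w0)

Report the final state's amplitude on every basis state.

The final amplitudes are sqrt(2)*I/2 on |0>, -sqrt(2)*I/2 on |1>.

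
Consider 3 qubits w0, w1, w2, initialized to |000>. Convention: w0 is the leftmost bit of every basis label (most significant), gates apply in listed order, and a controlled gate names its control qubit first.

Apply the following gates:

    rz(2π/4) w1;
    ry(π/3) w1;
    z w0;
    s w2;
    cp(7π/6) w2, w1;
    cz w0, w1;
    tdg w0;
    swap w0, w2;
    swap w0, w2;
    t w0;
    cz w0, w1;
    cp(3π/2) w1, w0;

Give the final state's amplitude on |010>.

The final state's coefficient on |010> equals -exp(3*I*pi/4)/2. Key observation: the block from step 6 through step 11 cancels to the identity and can be dropped.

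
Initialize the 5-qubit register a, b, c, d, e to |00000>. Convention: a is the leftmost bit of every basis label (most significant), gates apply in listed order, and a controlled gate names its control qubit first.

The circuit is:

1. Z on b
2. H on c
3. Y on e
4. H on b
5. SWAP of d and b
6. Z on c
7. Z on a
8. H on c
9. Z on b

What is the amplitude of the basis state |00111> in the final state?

The amplitude on |00111> is sqrt(2)*I/2.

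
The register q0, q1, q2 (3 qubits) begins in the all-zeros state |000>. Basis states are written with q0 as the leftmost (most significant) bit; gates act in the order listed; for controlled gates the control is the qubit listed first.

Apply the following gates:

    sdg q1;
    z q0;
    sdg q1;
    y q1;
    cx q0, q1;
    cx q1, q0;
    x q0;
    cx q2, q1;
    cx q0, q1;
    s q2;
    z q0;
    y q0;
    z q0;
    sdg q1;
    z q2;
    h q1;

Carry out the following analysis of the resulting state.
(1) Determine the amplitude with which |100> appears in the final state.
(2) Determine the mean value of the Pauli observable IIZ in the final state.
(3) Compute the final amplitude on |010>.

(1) |100> carries amplitude -sqrt(2)*I/2 in the final state.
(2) The expectation value of IIZ is 1.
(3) The final state's coefficient on |010> equals 0.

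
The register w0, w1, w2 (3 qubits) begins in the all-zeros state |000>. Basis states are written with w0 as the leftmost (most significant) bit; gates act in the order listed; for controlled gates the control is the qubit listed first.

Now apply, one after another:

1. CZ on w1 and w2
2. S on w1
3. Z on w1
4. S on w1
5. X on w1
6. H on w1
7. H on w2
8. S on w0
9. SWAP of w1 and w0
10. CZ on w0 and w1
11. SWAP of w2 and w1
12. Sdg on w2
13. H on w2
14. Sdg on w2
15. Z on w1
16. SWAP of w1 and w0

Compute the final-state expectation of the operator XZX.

The observable XZX averages to 0.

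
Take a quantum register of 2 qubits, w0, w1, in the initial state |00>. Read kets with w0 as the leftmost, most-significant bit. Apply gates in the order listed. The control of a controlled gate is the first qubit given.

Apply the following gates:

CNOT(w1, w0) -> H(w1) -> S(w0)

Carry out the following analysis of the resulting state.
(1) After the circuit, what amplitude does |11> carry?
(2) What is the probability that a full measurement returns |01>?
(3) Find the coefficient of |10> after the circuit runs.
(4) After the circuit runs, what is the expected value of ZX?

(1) The final state's coefficient on |11> equals 0.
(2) Outcome |01> occurs with probability 1/2.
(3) |10> carries amplitude 0 in the final state.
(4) The observable ZX averages to 1.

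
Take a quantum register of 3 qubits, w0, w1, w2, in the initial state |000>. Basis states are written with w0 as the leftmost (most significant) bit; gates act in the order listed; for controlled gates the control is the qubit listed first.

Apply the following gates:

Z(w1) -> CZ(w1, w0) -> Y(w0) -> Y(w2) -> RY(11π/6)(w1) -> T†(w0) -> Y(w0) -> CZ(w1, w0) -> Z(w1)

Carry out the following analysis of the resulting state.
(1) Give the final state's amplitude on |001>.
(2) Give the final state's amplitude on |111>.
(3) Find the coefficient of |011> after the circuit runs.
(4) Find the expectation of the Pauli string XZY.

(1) |001> carries amplitude (-sqrt(6) - sqrt(2))*exp(I*pi/4)/4 in the final state.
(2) The final state's coefficient on |111> equals 0.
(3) |011> carries amplitude (-sqrt(6) + sqrt(2))*exp(I*pi/4)/4 in the final state.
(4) The expectation value of XZY is 0.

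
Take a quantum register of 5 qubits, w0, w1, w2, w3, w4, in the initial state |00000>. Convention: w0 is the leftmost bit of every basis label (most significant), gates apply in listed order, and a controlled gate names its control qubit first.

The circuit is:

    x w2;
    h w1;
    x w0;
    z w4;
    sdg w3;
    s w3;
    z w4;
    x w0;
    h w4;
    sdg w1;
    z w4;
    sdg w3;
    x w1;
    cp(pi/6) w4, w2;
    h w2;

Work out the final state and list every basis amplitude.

The final amplitudes are -sqrt(2)*I/4 on |00000>, sqrt(2)*exp(2*I*pi/3)/4 on |00001>, sqrt(2)*I/4 on |00100>, -sqrt(2)*exp(2*I*pi/3)/4 on |00101>, sqrt(2)/4 on |01000>, -sqrt(2)*exp(I*pi/6)/4 on |01001>, -sqrt(2)/4 on |01100>, sqrt(2)*exp(I*pi/6)/4 on |01101>, and 0 on every other basis state. Key observation: the block from step 3 through step 8 cancels to the identity and can be dropped.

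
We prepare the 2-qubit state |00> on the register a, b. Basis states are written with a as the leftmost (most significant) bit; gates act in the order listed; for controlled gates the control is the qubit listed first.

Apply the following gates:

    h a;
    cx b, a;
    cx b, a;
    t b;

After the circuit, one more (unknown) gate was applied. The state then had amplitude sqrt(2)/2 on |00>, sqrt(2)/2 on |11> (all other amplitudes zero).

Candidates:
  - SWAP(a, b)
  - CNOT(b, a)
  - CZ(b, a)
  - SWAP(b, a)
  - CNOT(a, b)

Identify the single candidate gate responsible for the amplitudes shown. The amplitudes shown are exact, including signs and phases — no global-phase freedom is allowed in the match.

The unique candidate consistent with the amplitudes is CNOT(a, b).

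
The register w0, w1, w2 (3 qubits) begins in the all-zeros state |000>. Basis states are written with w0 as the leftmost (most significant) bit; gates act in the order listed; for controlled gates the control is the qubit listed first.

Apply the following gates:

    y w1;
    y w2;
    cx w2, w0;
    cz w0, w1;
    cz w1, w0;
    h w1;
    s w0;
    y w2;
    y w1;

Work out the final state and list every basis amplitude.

The resulting statevector has amplitude -sqrt(2)*I/2 on |100>, -sqrt(2)*I/2 on |110>, and 0 on every other basis state.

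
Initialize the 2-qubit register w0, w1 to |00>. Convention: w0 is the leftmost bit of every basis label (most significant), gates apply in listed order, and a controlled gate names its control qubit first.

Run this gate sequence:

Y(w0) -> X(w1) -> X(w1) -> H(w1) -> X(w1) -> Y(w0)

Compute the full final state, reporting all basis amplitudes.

The final amplitudes are sqrt(2)/2 on |00>, sqrt(2)/2 on |01>, 0 on |10>, 0 on |11>.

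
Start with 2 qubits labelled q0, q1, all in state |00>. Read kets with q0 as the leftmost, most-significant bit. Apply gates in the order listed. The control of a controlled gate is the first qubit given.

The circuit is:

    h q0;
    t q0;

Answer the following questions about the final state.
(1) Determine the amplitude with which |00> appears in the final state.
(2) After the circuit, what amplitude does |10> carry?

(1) The amplitude on |00> is sqrt(2)/2.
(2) |10> carries amplitude sqrt(2)*exp(I*pi/4)/2 in the final state.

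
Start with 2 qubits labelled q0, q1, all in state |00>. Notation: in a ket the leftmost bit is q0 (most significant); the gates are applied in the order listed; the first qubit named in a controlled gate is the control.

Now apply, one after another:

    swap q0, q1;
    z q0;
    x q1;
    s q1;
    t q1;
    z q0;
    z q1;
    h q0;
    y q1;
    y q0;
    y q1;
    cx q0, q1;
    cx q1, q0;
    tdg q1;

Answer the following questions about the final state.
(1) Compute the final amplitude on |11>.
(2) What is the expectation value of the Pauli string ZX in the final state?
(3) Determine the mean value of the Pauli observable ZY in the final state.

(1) The amplitude on |11> is -sqrt(2)/2.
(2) The observable ZX averages to sqrt(2)/2.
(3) The expectation value of ZY is -sqrt(2)/2.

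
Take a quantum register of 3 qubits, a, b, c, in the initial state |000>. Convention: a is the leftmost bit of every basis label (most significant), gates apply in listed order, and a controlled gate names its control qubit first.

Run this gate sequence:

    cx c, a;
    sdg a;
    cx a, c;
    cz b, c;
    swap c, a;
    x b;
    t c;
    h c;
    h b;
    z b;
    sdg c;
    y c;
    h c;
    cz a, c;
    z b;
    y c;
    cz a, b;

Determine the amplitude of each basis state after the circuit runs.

The resulting statevector has amplitude sqrt(2)*(-1 + I)/4 on |000>, sqrt(2)*(-1 - I)/4 on |001>, sqrt(2)*(1 - I)/4 on |010>, sqrt(2)*(1 + I)/4 on |011>, 0 on |100>, 0 on |101>, 0 on |110>, 0 on |111>.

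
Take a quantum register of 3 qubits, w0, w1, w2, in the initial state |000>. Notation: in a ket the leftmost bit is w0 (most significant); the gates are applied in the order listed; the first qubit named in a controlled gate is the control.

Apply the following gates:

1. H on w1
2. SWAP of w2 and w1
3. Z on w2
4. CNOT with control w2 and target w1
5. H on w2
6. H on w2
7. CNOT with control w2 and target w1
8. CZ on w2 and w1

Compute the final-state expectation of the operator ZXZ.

In the final state, ZXZ has expectation 0. Key observation: the block from step 4 through step 7 cancels to the identity and can be dropped.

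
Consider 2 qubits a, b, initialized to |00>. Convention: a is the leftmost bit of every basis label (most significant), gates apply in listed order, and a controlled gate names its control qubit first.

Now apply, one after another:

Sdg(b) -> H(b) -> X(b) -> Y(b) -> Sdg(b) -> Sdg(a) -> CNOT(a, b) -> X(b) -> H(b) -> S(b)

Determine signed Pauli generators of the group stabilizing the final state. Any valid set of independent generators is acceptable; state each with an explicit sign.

The final state is stabilized by the group generated by -IX, +ZI; other independent generating sets are equally valid.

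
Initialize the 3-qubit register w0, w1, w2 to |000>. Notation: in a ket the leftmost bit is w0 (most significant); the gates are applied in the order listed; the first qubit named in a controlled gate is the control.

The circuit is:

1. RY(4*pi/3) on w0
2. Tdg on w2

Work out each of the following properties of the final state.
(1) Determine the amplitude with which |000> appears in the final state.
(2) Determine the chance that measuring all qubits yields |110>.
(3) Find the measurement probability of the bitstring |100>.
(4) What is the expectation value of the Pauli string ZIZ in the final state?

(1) |000> carries amplitude -1/2 in the final state.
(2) Outcome |110> occurs with probability 0.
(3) The probability of measuring |100> is 3/4.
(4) The observable ZIZ averages to -1/2.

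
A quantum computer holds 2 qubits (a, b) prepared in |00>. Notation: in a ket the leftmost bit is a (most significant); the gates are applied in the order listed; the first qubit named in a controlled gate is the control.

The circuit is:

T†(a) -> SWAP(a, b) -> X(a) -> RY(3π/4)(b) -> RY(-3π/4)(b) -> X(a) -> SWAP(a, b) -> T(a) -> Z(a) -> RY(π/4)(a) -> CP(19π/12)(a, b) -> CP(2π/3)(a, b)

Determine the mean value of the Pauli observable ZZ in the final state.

The observable ZZ averages to sqrt(2)/2. Key observation: gates 1-8 undo each other exactly, leaving only the rest of the circuit to track.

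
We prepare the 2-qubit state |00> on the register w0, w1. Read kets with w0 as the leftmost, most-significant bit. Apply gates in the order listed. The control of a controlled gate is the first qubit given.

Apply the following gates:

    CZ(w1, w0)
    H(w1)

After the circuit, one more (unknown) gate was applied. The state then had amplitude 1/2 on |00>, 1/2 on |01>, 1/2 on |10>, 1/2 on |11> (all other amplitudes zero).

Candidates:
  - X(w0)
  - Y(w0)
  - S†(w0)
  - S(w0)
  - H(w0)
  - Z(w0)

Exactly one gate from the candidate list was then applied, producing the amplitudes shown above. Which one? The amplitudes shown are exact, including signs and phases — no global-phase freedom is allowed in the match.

It was H(w0) that produced the state shown.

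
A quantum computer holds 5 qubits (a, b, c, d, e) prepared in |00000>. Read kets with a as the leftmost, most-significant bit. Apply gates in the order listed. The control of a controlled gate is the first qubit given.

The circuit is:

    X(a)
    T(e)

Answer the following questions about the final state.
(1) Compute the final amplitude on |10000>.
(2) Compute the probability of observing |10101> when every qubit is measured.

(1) |10000> carries amplitude 1 in the final state.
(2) Outcome |10101> occurs with probability 0.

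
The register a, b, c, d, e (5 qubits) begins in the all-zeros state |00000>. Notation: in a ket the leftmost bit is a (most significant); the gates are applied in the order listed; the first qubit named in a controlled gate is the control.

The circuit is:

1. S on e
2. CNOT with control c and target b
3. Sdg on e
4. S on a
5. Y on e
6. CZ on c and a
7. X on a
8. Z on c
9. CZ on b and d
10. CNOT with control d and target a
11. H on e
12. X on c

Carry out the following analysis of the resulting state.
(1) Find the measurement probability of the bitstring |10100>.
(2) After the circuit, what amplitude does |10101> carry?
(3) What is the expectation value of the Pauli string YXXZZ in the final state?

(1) Outcome |10100> occurs with probability 1/2.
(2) |10101> carries amplitude -sqrt(2)*I/2 in the final state.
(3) In the final state, YXXZZ has expectation 0.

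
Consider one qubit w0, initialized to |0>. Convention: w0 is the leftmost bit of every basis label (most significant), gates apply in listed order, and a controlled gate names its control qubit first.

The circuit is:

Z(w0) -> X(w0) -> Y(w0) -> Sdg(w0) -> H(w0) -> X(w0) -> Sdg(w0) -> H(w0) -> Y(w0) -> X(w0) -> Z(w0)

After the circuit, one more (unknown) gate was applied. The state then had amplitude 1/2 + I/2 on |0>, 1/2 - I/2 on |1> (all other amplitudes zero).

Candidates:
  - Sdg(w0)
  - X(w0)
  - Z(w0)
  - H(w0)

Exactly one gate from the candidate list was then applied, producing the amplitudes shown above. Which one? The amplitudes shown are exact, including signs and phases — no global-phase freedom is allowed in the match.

The unique candidate consistent with the amplitudes is X(w0).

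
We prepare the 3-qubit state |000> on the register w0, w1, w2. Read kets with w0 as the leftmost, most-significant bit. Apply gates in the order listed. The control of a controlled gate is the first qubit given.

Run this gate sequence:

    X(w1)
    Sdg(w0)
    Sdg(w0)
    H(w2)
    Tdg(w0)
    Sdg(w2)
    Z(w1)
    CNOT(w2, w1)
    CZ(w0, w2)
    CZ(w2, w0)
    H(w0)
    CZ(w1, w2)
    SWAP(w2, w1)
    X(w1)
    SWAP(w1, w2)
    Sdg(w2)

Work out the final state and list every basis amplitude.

After the circuit, the state carries amplitude I/2 on |000>, 0 on |001>, 0 on |010>, I/2 on |011>, I/2 on |100>, 0 on |101>, 0 on |110>, I/2 on |111>.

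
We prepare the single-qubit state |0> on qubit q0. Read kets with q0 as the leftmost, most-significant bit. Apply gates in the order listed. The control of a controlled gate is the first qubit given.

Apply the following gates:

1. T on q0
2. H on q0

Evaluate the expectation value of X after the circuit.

The expectation value of X is 1.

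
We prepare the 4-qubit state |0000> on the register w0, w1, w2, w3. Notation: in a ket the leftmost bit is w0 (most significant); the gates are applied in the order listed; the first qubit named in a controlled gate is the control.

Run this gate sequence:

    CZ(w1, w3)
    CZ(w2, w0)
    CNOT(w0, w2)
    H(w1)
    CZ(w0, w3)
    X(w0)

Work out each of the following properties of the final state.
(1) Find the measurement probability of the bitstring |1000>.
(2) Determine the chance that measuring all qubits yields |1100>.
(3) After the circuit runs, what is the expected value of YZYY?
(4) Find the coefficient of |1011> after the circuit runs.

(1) A full measurement returns |1000> with probability 1/2.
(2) The probability of measuring |1100> is 1/2.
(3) The observable YZYY averages to 0.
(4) |1011> carries amplitude 0 in the final state.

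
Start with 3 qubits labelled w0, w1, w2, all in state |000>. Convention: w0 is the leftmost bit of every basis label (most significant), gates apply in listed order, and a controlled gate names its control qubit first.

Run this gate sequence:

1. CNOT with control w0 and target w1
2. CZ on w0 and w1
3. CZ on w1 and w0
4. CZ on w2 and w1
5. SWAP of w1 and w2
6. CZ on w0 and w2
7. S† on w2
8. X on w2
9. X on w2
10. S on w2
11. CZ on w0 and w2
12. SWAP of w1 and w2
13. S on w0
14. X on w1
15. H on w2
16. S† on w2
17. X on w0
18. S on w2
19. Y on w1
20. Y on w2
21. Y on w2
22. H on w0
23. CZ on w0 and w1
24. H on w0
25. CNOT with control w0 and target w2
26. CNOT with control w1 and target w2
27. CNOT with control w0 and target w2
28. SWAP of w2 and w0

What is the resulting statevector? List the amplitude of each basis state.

The resulting statevector has amplitude -sqrt(2)*I/2 on |001>, -sqrt(2)*I/2 on |101>, and 0 on every other basis state. Key observation: steps 5-12 multiply out to the identity, so the circuit reduces to the remaining gates.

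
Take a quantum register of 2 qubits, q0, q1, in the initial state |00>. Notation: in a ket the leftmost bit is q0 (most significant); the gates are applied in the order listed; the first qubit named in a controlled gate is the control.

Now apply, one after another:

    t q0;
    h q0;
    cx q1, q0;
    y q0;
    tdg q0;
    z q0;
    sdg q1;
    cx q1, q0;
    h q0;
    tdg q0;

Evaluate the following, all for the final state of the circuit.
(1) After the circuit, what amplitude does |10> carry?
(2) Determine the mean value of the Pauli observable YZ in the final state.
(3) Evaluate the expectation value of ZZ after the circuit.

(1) |10> carries amplitude 1/2 - exp(I*pi/4)/2 in the final state.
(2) In the final state, YZ has expectation 1/2.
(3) The observable ZZ averages to sqrt(2)/2.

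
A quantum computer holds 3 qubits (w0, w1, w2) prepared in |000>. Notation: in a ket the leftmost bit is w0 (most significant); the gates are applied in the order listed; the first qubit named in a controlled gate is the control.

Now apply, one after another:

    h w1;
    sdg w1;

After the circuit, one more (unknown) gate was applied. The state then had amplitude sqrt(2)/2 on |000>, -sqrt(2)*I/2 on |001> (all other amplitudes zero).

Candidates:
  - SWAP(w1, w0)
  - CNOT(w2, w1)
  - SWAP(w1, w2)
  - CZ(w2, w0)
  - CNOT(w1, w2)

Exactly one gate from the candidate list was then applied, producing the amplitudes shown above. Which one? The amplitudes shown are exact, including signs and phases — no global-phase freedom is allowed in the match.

It was SWAP(w1, w2) that produced the state shown.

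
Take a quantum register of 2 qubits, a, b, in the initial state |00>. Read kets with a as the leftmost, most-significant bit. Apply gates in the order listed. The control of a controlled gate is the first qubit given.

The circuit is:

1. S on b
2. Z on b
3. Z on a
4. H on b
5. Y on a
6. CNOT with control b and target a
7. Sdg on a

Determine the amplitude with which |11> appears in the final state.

The amplitude on |11> is 0.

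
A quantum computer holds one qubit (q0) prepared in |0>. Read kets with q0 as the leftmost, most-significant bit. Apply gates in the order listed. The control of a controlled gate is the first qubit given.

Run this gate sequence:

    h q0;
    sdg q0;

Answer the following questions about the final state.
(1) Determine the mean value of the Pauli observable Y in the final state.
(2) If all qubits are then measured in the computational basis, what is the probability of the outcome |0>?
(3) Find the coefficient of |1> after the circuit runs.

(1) In the final state, Y has expectation -1.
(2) The probability of measuring |0> is 1/2.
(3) The amplitude on |1> is -sqrt(2)*I/2.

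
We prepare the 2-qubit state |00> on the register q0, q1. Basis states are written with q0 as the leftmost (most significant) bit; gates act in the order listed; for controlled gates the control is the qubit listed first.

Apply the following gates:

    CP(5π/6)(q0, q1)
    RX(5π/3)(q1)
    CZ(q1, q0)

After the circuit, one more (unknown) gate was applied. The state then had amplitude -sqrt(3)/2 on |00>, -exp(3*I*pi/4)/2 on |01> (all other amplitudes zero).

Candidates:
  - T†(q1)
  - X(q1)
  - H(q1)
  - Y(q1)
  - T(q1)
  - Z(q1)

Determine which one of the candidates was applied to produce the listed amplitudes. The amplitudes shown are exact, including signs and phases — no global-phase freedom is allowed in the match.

It was T(q1) that produced the state shown.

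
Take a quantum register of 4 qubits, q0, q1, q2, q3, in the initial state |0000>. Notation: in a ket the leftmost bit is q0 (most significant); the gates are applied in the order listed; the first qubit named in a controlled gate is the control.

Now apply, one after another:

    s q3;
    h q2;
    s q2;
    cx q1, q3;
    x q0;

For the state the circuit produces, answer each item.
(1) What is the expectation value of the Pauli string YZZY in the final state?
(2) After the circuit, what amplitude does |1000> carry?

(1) In the final state, YZZY has expectation 0.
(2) The final state's coefficient on |1000> equals sqrt(2)/2.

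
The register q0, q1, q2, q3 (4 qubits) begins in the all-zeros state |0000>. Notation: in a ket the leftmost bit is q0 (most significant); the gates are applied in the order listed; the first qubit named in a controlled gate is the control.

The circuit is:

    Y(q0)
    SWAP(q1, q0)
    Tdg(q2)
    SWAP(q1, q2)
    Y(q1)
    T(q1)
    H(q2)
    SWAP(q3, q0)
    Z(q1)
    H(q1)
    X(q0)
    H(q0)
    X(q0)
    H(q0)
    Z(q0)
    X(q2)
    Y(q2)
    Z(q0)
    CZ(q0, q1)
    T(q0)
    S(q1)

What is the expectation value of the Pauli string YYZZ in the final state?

The observable YYZZ averages to 0. Key observation: the block from step 12 through step 15 cancels to the identity and can be dropped.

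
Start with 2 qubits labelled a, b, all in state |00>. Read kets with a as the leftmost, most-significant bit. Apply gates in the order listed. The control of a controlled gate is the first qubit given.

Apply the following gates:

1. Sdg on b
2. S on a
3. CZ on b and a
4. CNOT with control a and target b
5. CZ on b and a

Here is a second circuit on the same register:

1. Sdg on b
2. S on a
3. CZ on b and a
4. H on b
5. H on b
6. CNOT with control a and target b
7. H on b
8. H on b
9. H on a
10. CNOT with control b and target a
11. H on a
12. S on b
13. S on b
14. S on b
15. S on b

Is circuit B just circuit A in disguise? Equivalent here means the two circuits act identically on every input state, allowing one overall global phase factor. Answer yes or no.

Yes, they are equivalent — the unitaries differ by at most a global phase.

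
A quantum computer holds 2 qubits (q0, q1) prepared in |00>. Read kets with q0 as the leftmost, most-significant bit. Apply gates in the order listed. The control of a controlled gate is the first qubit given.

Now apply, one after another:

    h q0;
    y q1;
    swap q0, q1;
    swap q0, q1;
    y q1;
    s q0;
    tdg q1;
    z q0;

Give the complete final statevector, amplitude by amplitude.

After the circuit, the state carries amplitude sqrt(2)/2 on |00>, 0 on |01>, -sqrt(2)*I/2 on |10>, 0 on |11>. Key observation: gates 2-5 undo each other exactly, leaving only the rest of the circuit to track.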